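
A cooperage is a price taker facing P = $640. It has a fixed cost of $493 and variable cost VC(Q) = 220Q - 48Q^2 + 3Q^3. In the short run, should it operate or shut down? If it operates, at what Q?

Variable cost is VC = 220Q - 48Q^2 + 3Q^3, so AVC = VC/Q = 220 - 48Q + 3Q^2 and MC = dTC/dQ = 220 - 96Q + 9Q^2.
The AVC parabola has its vertex at Q = 48/6 = 8, where AVC = 220 - 48·8 + 3·8^2 = $28.
Since P = $640 ≥ min AVC = $28, price covers variable cost and the firm should produce.
Solving P = MC: -420 - 96Q + 9Q^2 = 0 ⇒ Q = -10/3 or 14. On the upward-sloping branch, Q* = 14.
Check: AVC at Q = 14 is $136 ≤ P, so revenue covers variable cost.
Profit = P·Q − TC = 640·14 − 2397 = $6563.

Produce at Q = 14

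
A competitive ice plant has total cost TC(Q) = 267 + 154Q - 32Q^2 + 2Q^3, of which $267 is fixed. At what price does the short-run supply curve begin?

$26 per unit

The shutdown price is the minimum of AVC. VC = 154Q - 32Q^2 + 2Q^3, so AVC = 154 - 32Q + 2Q^2.
At the minimum of AVC, MC = AVC. MC = 154 - 64Q + 6Q^2; setting MC = AVC gives 4Q^2 - 32Q = 0, so Q = 8. min AVC = 26.
The firm shuts down for any P below $26.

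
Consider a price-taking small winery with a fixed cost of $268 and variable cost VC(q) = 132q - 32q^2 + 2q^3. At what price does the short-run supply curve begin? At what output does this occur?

The shutdown price is the minimum of AVC. VC = 132q - 32q^2 + 2q^3, so AVC = 132 - 32q + 2q^2.
dAVC/dq = -32 + 4q = 0 gives q = 8. min AVC = 132 - 32·8 + 2·8^2 = 4.
The firm shuts down for any P below $4.

$4 per unit, at q = 8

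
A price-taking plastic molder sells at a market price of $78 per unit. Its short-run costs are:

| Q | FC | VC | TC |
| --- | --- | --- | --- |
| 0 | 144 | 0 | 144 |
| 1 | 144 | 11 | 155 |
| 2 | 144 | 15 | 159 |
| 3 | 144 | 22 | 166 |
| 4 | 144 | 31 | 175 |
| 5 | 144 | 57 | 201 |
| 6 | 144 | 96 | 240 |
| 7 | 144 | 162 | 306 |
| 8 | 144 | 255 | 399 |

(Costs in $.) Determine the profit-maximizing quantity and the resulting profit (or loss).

Tabulate TR − TC: Q=0: -144; Q=1: -77; Q=2: -3; Q=3: 68; Q=4: 137; Q=5: 189; Q=6: 228; Q=7: 240; Q=8: 225.
Profit is maximized at Q = 7. AVC there is 162/7 = $23.14 ≤ P, so producing beats shutting down (which would give -$144).

Q = 7; profit = $240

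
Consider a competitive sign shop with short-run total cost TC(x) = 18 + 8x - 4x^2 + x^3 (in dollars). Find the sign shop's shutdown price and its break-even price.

AVC = 8 - 4x + x^2; minimized at x = 2, giving min AVC = $4. That is the shutdown price.
ATC = 18/x + 8 - 4x + x^2. Setting dATC/dx = −18/x^2 − 4 + 2x = 0 gives x = 3 (since 2·3^3 − 4·3^2 = 18).
min ATC = 18/3 + 8 − 4·3 + 3^2 = $11. That is the break-even price.
Between these two prices the firm operates at a loss; above $11 it earns a profit.

Shutdown price = $4; break-even price = $11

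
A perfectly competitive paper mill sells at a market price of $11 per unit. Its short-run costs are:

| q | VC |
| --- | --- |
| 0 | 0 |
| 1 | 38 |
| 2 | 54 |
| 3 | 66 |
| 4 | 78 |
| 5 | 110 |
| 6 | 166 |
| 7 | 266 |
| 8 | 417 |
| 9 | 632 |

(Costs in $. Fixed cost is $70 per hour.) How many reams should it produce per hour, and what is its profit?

Profit at each row (π = 11q − TC): q=0: -70; q=1: -97; q=2: -102; q=3: -103; q=4: -104; q=5: -125; q=6: -170; q=7: -259; q=8: -399; q=9: -603.
Profit is highest at q = 0. Equivalently, the lowest AVC in the table is 78/4 ≈ $19.50 at q = 4, and P = $11 falls below it — price never covers variable cost, so the firm shuts down and loses only its fixed cost.

q = 0 (shut down); profit = -$70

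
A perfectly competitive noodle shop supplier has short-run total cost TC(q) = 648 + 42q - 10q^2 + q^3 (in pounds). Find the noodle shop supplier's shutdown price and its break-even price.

Shutdown price = £17; break-even price = £105

Shutdown price = min AVC. AVC = 42 - 10q + q^2, with vertex at q = 5 and minimum £17.
ATC = 648/q + 42 - 10q + q^2. Setting dATC/dq = −648/q^2 − 10 + 2q = 0 gives q = 9 (since 2·9^3 − 10·9^2 = 648).
min ATC = 648/9 + 42 − 10·9 + 9^2 = £105. That is the break-even price.
For £17 ≤ P < £105 the firm produces at a loss; below £17 it shuts down.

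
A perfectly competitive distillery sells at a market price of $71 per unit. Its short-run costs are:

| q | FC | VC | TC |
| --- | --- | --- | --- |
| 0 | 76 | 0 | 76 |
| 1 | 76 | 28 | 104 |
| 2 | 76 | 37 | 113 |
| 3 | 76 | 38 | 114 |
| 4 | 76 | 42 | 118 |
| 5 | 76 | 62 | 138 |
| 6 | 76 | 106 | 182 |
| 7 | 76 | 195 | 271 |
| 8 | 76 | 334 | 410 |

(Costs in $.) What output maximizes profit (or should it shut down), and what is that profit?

Profit at each row (π = 71q − TC): q=0: -76; q=1: -33; q=2: 29; q=3: 99; q=4: 166; q=5: 217; q=6: 244; q=7: 226; q=8: 158.
Profit is maximized at q = 6. AVC there is 106/6 = $17.67 ≤ P, so producing beats shutting down (which would give -$76).

q = 6; profit = $244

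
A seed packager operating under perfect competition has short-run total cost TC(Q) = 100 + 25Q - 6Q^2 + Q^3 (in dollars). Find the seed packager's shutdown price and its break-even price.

Shutdown price = min AVC. AVC = 25 - 6Q + Q^2, with vertex at Q = 3 and minimum $16.
ATC = 100/Q + 25 - 6Q + Q^2. Setting dATC/dQ = −100/Q^2 − 6 + 2Q = 0 gives Q = 5 (since 2·5^3 − 6·5^2 = 100).
min ATC = 100/5 + 25 − 6·5 + 5^2 = $40. That is the break-even price.
Between these two prices the firm operates at a loss; above $40 it earns a profit.

Shutdown price = $16; break-even price = $40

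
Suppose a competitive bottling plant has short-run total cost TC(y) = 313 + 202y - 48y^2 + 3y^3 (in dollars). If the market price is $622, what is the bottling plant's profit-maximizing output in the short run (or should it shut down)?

Produce at y = 14

Strip out fixed cost: VC = 202y - 48y^2 + 3y^3. Then AVC = 202 - 48y + 3y^2 and MC = 202 - 96y + 9y^2.
The AVC parabola has its vertex at y = 48/6 = 8, where AVC = 202 - 48·8 + 3·8^2 = $10.
Because $622 ≥ $10, revenue can cover variable cost; the firm operates.
Solving P = MC: -420 - 96y + 9y^2 = 0 ⇒ y = -10/3 or 14. On the upward-sloping branch, y* = 14.
Check: AVC at y = 14 is $118 ≤ P, so revenue covers variable cost.
Profit = P·y − TC = 622·14 − 1965 = $6743.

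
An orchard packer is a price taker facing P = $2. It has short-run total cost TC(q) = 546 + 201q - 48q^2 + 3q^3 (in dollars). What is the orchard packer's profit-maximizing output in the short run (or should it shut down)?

Shut down

Variable cost is VC = 201q - 48q^2 + 3q^3, so AVC = VC/q = 201 - 48q + 3q^2 and MC = dTC/dq = 201 - 96q + 9q^2.
AVC is minimized where dAVC/dq = -48 + 6q = 0, at q = 8; min AVC = 201 - 48·8 + 3·8^2 = $9.
Since P = $2 < min AVC = $9, price fails to cover variable cost at any output.
Best response: produce nothing and absorb the $546 fixed cost.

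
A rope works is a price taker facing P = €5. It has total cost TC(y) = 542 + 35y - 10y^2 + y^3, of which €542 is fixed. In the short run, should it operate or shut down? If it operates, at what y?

Shut down

From TC, MC = TC'(y) = 35 - 20y + 3y^2 and AVC = VC/y = 35 - 10y + y^2.
AVC is minimized where dAVC/dy = -10 + 2y = 0, at y = 5; min AVC = 35 - 10·5 + 5^2 = €10.
Since P = €5 < min AVC = €10, price fails to cover variable cost at any output.
Best response: produce nothing and absorb the €542 fixed cost.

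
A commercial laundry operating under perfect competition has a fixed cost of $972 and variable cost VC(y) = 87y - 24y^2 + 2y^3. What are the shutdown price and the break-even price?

Shutdown price = $15; break-even price = $141

AVC = 87 - 24y + 2y^2; minimized at y = 6, giving min AVC = $15. That is the shutdown price.
ATC = 972/y + 87 - 24y + 2y^2. Setting dATC/dy = −972/y^2 − 24 + 4y = 0 gives y = 9 (since 4·9^3 − 24·9^2 = 972).
min ATC = 972/9 + 87 − 24·9 + 2·9^2 = $141. That is the break-even price.
Between these two prices the firm operates at a loss; above $141 it earns a profit.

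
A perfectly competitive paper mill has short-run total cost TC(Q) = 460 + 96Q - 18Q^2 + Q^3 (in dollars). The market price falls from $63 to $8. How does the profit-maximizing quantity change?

Output falls from 11 to 0 (the firm shuts down)

AVC = 96 - 18Q + Q^2, minimized at Q = 9 where min AVC = $15. MC = 96 - 36Q + 3Q^2.
At P = $63 ≥ min AVC, set P = MC on the rising branch: Q = 11.
At P = $8 < min AVC = $15, price no longer covers variable cost at any output, so the firm shuts down: Q = 0.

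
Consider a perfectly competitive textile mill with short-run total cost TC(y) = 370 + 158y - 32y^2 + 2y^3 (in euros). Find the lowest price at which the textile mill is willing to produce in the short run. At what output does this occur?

Short-run supply begins at min AVC. From VC = 158y - 32y^2 + 2y^3, AVC = 158 - 32y + 2y^2.
At the minimum of AVC, MC = AVC. MC = 158 - 64y + 6y^2; setting MC = AVC gives 4y^2 - 32y = 0, so y = 8. min AVC = 30.
The firm shuts down for any P below €30.

€30 per unit, at y = 8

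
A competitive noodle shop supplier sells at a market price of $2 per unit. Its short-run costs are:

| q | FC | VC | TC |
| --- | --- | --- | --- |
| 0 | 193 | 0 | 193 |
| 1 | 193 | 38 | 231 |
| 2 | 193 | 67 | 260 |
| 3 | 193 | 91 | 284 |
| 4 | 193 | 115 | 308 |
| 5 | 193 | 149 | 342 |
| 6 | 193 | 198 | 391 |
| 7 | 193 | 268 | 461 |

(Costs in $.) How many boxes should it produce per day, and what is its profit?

q = 0 (shut down); profit = -$193

Compute π = P·q − TC at each output: q=0: -193; q=1: -229; q=2: -256; q=3: -278; q=4: -300; q=5: -332; q=6: -379; q=7: -447.
Profit is highest at q = 0. Equivalently, the lowest AVC in the table is 115/4 ≈ $28.75 at q = 4, and P = $2 falls below it — price never covers variable cost, so the firm shuts down and loses only its fixed cost.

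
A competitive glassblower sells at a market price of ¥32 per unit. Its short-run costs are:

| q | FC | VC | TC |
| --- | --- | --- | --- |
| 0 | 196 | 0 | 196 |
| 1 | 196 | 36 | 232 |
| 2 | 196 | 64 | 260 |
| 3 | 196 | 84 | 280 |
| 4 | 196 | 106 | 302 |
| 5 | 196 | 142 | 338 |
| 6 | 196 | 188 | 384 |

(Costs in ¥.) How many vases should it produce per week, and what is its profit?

Profit at each row (π = 32q − TC): q=0: -196; q=1: -200; q=2: -196; q=3: -184; q=4: -174; q=5: -178; q=6: -192.
Profit is maximized at q = 4. AVC there is 106/4 = ¥26.50 ≤ P, so producing beats shutting down (which would give -¥196).

q = 4; profit = -¥174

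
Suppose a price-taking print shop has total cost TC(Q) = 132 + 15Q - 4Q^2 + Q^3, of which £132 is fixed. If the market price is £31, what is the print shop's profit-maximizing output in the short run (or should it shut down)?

Strip out fixed cost: VC = 15Q - 4Q^2 + Q^3. Then AVC = 15 - 4Q + Q^2 and MC = 15 - 8Q + 3Q^2.
AVC hits its minimum where MC = AVC, at Q = 2, giving min AVC = 15 - 4·2 + 2^2 = £11.
P = £31 exceeds min AVC = £11, so the firm stays open.
Set P = MC: 31 = 15 - 8Q + 3Q^2 → -16 - 8Q + 3Q^2 = 0. The roots are Q = -4/3 and Q = 4; the profit-maximizing output is on the rising part of MC, so Q* = 4.
Check: AVC at Q = 4 is £15 ≤ P, so revenue covers variable cost.
Profit = P·Q − TC = 31·4 − 192 = -£68, a loss, but smaller than the £132 fixed cost the firm would lose by shutting down.

Produce at Q = 4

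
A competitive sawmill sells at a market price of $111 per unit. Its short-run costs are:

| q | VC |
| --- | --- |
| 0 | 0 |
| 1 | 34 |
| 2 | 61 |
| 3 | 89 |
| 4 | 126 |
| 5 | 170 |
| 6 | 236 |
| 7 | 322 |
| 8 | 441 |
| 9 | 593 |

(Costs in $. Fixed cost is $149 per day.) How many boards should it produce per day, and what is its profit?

q = 7; profit = $306

Compute π = P·q − TC at each output: q=0: -149; q=1: -72; q=2: 12; q=3: 95; q=4: 169; q=5: 236; q=6: 281; q=7: 306; q=8: 298; q=9: 257.
Profit is maximized at q = 7. AVC there is 322/7 = $46 ≤ P, so producing beats shutting down (which would give -$149).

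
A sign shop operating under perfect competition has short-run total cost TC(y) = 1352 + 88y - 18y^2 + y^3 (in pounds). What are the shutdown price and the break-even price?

Shutdown price = £7; break-even price = £127

AVC = 88 - 18y + y^2; minimized at y = 9, giving min AVC = £7. That is the shutdown price.
ATC = 1352/y + 88 - 18y + y^2. Setting dATC/dy = −1352/y^2 − 18 + 2y = 0 gives y = 13 (since 2·13^3 − 18·13^2 = 1352).
min ATC = 1352/13 + 88 − 18·13 + 13^2 = £127. That is the break-even price.
For £7 ≤ P < £127 the firm produces at a loss; below £7 it shuts down.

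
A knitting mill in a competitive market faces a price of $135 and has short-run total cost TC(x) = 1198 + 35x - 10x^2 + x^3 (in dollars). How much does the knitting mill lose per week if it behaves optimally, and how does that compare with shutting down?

Profit = -$198 at x = 10

AVC = 35 - 10x + x^2 has its minimum $10 at x = 5; price $135 clears that bar, so the firm operates.
MC = 35 - 20x + 3x^2. Setting P = MC and taking the root on the rising branch gives x* = 10.
TR = 135·10 = 1350. TC = 1198 + 350 = 1548. Profit = 1350 − 1548 = -$198.
That loss of $198 beats the $1198 the firm would lose by shutting down; producing recovers $1000 of fixed cost.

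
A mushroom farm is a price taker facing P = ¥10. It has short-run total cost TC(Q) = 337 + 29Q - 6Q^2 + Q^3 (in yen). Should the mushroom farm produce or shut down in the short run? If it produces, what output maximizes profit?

From TC, MC = TC'(Q) = 29 - 12Q + 3Q^2 and AVC = VC/Q = 29 - 6Q + Q^2.
The AVC parabola has its vertex at Q = 6/2 = 3, where AVC = 29 - 6·3 + 3^2 = ¥20.
P = ¥10 lies below min AVC = ¥20; no output level covers variable cost.
Shutting down limits the loss to fixed cost, ¥337.

Shut down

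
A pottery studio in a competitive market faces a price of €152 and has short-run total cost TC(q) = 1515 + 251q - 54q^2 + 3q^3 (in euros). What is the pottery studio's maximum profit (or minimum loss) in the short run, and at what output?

Profit = -€63 at q = 11

AVC = 251 - 54q + 3q^2; min AVC = €8 at q = 9. Since P = €152 ≥ min AVC, the firm produces.
With MC = 251 - 108q + 9q^2, P = MC on the upward-sloping part at q* = 11.
TR = 152·11 = 1672. TC = 1515 + 220 = 1735. Profit = 1672 − 1735 = -€63.
That loss of €63 beats the €1515 the firm would lose by shutting down; producing recovers €1452 of fixed cost.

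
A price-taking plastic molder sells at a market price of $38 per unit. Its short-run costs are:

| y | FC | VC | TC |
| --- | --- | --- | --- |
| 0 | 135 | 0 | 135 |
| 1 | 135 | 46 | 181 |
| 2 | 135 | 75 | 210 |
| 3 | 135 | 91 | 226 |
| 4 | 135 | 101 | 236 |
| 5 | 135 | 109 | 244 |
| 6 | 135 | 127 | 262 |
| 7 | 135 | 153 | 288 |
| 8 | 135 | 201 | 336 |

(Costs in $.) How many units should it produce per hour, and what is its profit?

Tabulate TR − TC: y=0: -135; y=1: -143; y=2: -134; y=3: -112; y=4: -84; y=5: -54; y=6: -34; y=7: -22; y=8: -32.
Profit is maximized at y = 7. AVC there is 153/7 = $21.86 ≤ P, so producing beats shutting down (which would give -$135).

y = 7; profit = -$22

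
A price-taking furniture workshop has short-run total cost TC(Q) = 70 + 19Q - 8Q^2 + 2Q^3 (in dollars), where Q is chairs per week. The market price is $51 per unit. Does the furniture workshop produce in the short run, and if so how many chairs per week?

Strip out fixed cost: VC = 19Q - 8Q^2 + 2Q^3. Then AVC = 19 - 8Q + 2Q^2 and MC = 19 - 16Q + 6Q^2.
AVC hits its minimum where MC = AVC, at Q = 2, giving min AVC = 19 - 8·2 + 2·2^2 = $11.
Because $51 ≥ $11, revenue can cover variable cost; the firm operates.
Solving P = MC: -32 - 16Q + 6Q^2 = 0 ⇒ Q = -4/3 or 4. On the upward-sloping branch, Q* = 4.
Check: AVC at Q = 4 is $19 ≤ P, so revenue covers variable cost.
Profit = P·Q − TC = 51·4 − 146 = $58.

Produce at Q = 4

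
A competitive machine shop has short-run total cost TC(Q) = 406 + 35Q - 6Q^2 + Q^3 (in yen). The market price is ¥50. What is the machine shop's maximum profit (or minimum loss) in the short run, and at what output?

Profit = -¥306 at Q = 5

AVC = 35 - 6Q + Q^2; min AVC = ¥26 at Q = 3. Since P = ¥50 ≥ min AVC, the firm produces.
With MC = 35 - 12Q + 3Q^2, P = MC on the upward-sloping part at Q* = 5.
TR = 50·5 = 250. TC = 406 + 150 = 556. Profit = 250 − 556 = -¥306.
By producing, the firm covers all variable cost plus ¥100 of fixed cost; shutting down would lose the full ¥406.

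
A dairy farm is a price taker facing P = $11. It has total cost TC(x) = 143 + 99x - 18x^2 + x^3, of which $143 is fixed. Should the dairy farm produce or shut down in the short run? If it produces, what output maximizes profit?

From TC, MC = TC'(x) = 99 - 36x + 3x^2 and AVC = VC/x = 99 - 18x + x^2.
AVC hits its minimum where MC = AVC, at x = 9, giving min AVC = 99 - 18·9 + 9^2 = $18.
P = $11 lies below min AVC = $18; no output level covers variable cost.
The firm minimizes its loss by shutting down and losing only its fixed cost of $143.

Shut down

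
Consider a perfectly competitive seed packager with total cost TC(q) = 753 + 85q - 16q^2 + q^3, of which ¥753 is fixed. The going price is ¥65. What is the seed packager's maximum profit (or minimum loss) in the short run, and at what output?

AVC = 85 - 16q + q^2 has its minimum ¥21 at q = 8; price ¥65 clears that bar, so the firm operates.
MC = 85 - 32q + 3q^2. Setting P = MC and taking the root on the rising branch gives q* = 10.
TR = 65·10 = 650. TC = 753 + 250 = 1003. Profit = 650 − 1003 = -¥353.
By producing, the firm covers all variable cost plus ¥400 of fixed cost; shutting down would lose the full ¥753.

Profit = -¥353 at q = 10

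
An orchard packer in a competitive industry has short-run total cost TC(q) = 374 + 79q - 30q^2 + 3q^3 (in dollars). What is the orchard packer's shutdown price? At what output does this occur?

$4 per unit, at q = 5

Short-run supply begins at min AVC. From VC = 79q - 30q^2 + 3q^3, AVC = 79 - 30q + 3q^2.
At the minimum of AVC, MC = AVC. MC = 79 - 60q + 9q^2; setting MC = AVC gives 6q^2 - 30q = 0, so q = 5. min AVC = 4.
For P < $4 the firm produces nothing.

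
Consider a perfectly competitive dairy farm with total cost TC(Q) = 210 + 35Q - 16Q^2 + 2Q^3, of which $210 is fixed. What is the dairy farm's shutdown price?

$3 per unit

The shutdown price is the minimum of AVC. VC = 35Q - 16Q^2 + 2Q^3, so AVC = 35 - 16Q + 2Q^2.
At the minimum of AVC, MC = AVC. MC = 35 - 32Q + 6Q^2; setting MC = AVC gives 4Q^2 - 16Q = 0, so Q = 4. min AVC = 3.
For P < $3 the firm produces nothing.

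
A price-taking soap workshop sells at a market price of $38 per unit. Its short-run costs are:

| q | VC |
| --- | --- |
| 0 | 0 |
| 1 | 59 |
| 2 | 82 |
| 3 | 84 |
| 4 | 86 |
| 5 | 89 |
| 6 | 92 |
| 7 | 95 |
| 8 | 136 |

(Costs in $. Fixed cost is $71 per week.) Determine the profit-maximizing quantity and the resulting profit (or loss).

q = 7; profit = $100

Profit at each row (π = 38q − TC): q=0: -71; q=1: -92; q=2: -77; q=3: -41; q=4: -5; q=5: 30; q=6: 65; q=7: 100; q=8: 97.
Profit is maximized at q = 7. AVC there is 95/7 = $13.57 ≤ P, so producing beats shutting down (which would give -$71).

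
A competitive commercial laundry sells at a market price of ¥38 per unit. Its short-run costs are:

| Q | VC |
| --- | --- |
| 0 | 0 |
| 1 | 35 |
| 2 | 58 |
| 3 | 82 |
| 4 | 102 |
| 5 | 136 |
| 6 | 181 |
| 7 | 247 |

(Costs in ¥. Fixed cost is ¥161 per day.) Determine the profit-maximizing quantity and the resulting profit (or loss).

Profit at each row (π = 38Q − TC): Q=0: -161; Q=1: -158; Q=2: -143; Q=3: -129; Q=4: -111; Q=5: -107; Q=6: -114; Q=7: -142.
Profit is maximized at Q = 5. AVC there is 136/5 = ¥27.20 ≤ P, so producing beats shutting down (which would give -¥161).

Q = 5; profit = -¥107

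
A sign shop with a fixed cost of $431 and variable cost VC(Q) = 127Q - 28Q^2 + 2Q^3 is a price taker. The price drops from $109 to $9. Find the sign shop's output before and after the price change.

Output falls from 9 to 0 (the firm shuts down)

MC = 127 - 56Q + 6Q^2; the shutdown threshold is min AVC = $29 (at Q = 7).
With P = $109 above the shutdown price, P = MC gives Q = 9.
At P = $9 < min AVC = $29, price no longer covers variable cost at any output, so the firm shuts down: Q = 0.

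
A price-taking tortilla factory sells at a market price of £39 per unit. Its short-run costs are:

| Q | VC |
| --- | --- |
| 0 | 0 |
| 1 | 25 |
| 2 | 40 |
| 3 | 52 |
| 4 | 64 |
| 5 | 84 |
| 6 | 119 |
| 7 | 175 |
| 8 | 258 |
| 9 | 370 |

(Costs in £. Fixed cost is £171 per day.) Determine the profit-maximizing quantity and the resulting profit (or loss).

Profit at each row (π = 39Q − TC): Q=0: -171; Q=1: -157; Q=2: -133; Q=3: -106; Q=4: -79; Q=5: -60; Q=6: -56; Q=7: -73; Q=8: -117; Q=9: -190.
Profit is maximized at Q = 6. AVC there is 119/6 = £19.83 ≤ P, so producing beats shutting down (which would give -£171).

Q = 6; profit = -£56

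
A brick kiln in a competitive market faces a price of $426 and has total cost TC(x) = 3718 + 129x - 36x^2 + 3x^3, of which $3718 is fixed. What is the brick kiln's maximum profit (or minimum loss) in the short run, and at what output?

AVC = 129 - 36x + 3x^2 has its minimum $21 at x = 6; price $426 clears that bar, so the firm operates.
MC = 129 - 72x + 9x^2. Setting P = MC and taking the root on the rising branch gives x* = 11.
TR = 426·11 = 4686. TC = 3718 + 1056 = 4774. Profit = 4686 − 4774 = -$88.
That loss of $88 beats the $3718 the firm would lose by shutting down; producing recovers $3630 of fixed cost.

Profit = -$88 at x = 11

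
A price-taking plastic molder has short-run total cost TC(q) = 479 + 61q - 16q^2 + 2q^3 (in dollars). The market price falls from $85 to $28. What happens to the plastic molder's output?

MC = 61 - 32q + 6q^2; the shutdown threshold is min AVC = $29 (at q = 4).
With P = $85 above the shutdown price, P = MC gives q = 6.
At P = $28 < min AVC = $29, price no longer covers variable cost at any output, so the firm shuts down: q = 0.

Output falls from 6 to 0 (the firm shuts down)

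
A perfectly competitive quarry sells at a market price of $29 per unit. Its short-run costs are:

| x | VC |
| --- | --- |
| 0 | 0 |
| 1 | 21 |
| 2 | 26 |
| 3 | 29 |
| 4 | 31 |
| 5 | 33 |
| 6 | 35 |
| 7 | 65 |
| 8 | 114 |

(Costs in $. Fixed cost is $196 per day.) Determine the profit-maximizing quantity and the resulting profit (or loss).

x = 6; profit = -$57

Tabulate TR − TC: x=0: -196; x=1: -188; x=2: -164; x=3: -138; x=4: -111; x=5: -84; x=6: -57; x=7: -58; x=8: -78.
Profit is maximized at x = 6. AVC there is 35/6 = $5.83 ≤ P, so producing beats shutting down (which would give -$196).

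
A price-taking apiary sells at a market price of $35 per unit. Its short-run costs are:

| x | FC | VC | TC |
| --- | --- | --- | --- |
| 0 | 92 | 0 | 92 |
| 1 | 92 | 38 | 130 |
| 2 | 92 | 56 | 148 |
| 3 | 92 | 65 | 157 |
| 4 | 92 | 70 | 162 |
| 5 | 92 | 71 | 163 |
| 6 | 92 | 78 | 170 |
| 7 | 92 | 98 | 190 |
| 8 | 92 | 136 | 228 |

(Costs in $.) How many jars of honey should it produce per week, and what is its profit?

Compute π = P·x − TC at each output: x=0: -92; x=1: -95; x=2: -78; x=3: -52; x=4: -22; x=5: 12; x=6: 40; x=7: 55; x=8: 52.
Profit is maximized at x = 7. AVC there is 98/7 = $14 ≤ P, so producing beats shutting down (which would give -$92).

x = 7; profit = $55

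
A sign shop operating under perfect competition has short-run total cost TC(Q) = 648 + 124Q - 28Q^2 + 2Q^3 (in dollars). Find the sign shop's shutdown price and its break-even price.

Shutdown price = $26; break-even price = $106

AVC = 124 - 28Q + 2Q^2; minimized at Q = 7, giving min AVC = $26. That is the shutdown price.
ATC = 648/Q + 124 - 28Q + 2Q^2. Setting dATC/dQ = −648/Q^2 − 28 + 4Q = 0 gives Q = 9 (since 4·9^3 − 28·9^2 = 648).
min ATC = 648/9 + 124 − 28·9 + 2·9^2 = $106. That is the break-even price.
For $26 ≤ P < $106 the firm produces at a loss; below $26 it shuts down.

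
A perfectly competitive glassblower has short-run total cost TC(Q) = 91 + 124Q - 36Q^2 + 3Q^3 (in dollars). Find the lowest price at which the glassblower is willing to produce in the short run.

$16 per unit

The shutdown price is the minimum of AVC. VC = 124Q - 36Q^2 + 3Q^3, so AVC = 124 - 36Q + 3Q^2.
dAVC/dQ = -36 + 6Q = 0 gives Q = 6. min AVC = 124 - 36·6 + 3·6^2 = 16.
The firm shuts down for any P below $16.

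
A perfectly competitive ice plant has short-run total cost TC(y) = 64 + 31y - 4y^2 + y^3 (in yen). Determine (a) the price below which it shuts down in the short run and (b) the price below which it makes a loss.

AVC = 31 - 4y + y^2; minimized at y = 2, giving min AVC = ¥27. That is the shutdown price.
ATC = 64/y + 31 - 4y + y^2. Setting dATC/dy = −64/y^2 − 4 + 2y = 0 gives y = 4 (since 2·4^3 − 4·4^2 = 64).
min ATC = 64/4 + 31 − 4·4 + 4^2 = ¥47. That is the break-even price.
For ¥27 ≤ P < ¥47 the firm produces at a loss; below ¥27 it shuts down.

Shutdown price = ¥27; break-even price = ¥47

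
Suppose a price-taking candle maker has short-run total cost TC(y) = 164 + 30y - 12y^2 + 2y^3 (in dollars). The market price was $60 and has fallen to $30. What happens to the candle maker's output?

MC = 30 - 24y + 6y^2; the shutdown threshold is min AVC = $12 (at y = 3).
With P = $60 above the shutdown price, P = MC gives y = 5.
At P = $30 ≥ min AVC, set P = MC: y = 4. The firm stays open but cuts output.

Output falls from 5 to 4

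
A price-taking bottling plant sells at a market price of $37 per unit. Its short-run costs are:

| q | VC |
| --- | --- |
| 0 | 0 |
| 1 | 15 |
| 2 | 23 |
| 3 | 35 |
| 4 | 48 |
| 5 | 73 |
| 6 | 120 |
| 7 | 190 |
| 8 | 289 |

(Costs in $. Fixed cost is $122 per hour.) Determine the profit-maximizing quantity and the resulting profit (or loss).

Compute π = P·q − TC at each output: q=0: -122; q=1: -100; q=2: -71; q=3: -46; q=4: -22; q=5: -10; q=6: -20; q=7: -53; q=8: -115.
Profit is maximized at q = 5. AVC there is 73/5 = $14.60 ≤ P, so producing beats shutting down (which would give -$122).

q = 5; profit = -$10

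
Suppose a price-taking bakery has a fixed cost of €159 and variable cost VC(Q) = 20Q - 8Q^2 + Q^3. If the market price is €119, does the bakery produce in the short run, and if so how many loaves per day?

Variable cost is VC = 20Q - 8Q^2 + Q^3, so AVC = VC/Q = 20 - 8Q + Q^2 and MC = dTC/dQ = 20 - 16Q + 3Q^2.
The AVC parabola has its vertex at Q = 8/2 = 4, where AVC = 20 - 8·4 + 4^2 = €4.
Because €119 ≥ €4, revenue can cover variable cost; the firm operates.
Set P = MC: 119 = 20 - 16Q + 3Q^2 → -99 - 16Q + 3Q^2 = 0. The roots are Q = -11/3 and Q = 9; the profit-maximizing output is on the rising part of MC, so Q* = 9.
Check: AVC at Q = 9 is €29 ≤ P, so revenue covers variable cost.
Profit = P·Q − TC = 119·9 − 420 = €651.

Produce at Q = 9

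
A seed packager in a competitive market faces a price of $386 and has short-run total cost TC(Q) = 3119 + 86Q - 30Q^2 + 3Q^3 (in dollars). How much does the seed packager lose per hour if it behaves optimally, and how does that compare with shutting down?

AVC = 86 - 30Q + 3Q^2; min AVC = $11 at Q = 5. Since P = $386 ≥ min AVC, the firm produces.
MC = 86 - 60Q + 9Q^2. Setting P = MC and taking the root on the rising branch gives Q* = 10.
TR = 386·10 = 3860. TC = 3119 + 860 = 3979. Profit = 3860 − 3979 = -$119.
By producing, the firm covers all variable cost plus $3000 of fixed cost; shutting down would lose the full $3119.

Profit = -$119 at Q = 10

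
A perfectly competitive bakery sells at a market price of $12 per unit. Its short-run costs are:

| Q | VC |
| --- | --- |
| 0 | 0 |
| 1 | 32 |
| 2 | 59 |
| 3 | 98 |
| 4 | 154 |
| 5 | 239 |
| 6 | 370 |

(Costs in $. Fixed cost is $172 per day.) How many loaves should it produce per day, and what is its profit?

Profit at each row (π = 12Q − TC): Q=0: -172; Q=1: -192; Q=2: -207; Q=3: -234; Q=4: -278; Q=5: -351; Q=6: -470.
Profit is highest at Q = 0. Equivalently, the lowest AVC in the table is 59/2 ≈ $29.50 at Q = 2, and P = $12 falls below it — price never covers variable cost, so the firm shuts down and loses only its fixed cost.

Q = 0 (shut down); profit = -$172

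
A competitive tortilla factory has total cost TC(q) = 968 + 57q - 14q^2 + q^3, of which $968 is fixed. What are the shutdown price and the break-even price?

Shutdown price = $8; break-even price = $112

AVC = 57 - 14q + q^2; minimized at q = 7, giving min AVC = $8. That is the shutdown price.
ATC = 968/q + 57 - 14q + q^2. Setting dATC/dq = −968/q^2 − 14 + 2q = 0 gives q = 11 (since 2·11^3 − 14·11^2 = 968).
min ATC = 968/11 + 57 − 14·11 + 11^2 = $112. That is the break-even price.
Between these two prices the firm operates at a loss; above $112 it earns a profit.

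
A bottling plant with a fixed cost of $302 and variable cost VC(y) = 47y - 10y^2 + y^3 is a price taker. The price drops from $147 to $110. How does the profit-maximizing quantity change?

Output falls from 10 to 9

MC = 47 - 20y + 3y^2; the shutdown threshold is min AVC = $22 (at y = 5).
With P = $147 above the shutdown price, P = MC gives y = 10.
At P = $110 ≥ min AVC, set P = MC: y = 9. The firm stays open but cuts output.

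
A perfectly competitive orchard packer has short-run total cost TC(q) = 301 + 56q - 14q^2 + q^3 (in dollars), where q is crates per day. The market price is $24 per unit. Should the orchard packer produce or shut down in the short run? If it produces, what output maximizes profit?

Produce at q = 8

Variable cost is VC = 56q - 14q^2 + q^3, so AVC = VC/q = 56 - 14q + q^2 and MC = dTC/dq = 56 - 28q + 3q^2.
AVC hits its minimum where MC = AVC, at q = 7, giving min AVC = 56 - 14·7 + 7^2 = $7.
P = $24 exceeds min AVC = $7, so the firm stays open.
Set P = MC: 24 = 56 - 28q + 3q^2 → 32 - 28q + 3q^2 = 0. The roots are q = 4/3 and q = 8; the profit-maximizing output is on the rising part of MC, so q* = 8.
Check: AVC at q = 8 is $8 ≤ P, so revenue covers variable cost.
Profit = P·q − TC = 24·8 − 365 = -$173, a loss, but smaller than the $301 fixed cost the firm would lose by shutting down.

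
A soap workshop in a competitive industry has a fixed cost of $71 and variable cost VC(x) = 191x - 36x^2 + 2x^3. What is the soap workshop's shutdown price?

The firm shuts down when price falls below the minimum of average variable cost. AVC = VC/x = 191 - 36x + 2x^2.
At the minimum of AVC, MC = AVC. MC = 191 - 72x + 6x^2; setting MC = AVC gives 4x^2 - 36x = 0, so x = 9. min AVC = 29.
The firm shuts down for any P below $29.

$29 per unit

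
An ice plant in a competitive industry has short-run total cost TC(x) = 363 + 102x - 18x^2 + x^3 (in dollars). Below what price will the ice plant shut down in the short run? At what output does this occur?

Short-run supply begins at min AVC. From VC = 102x - 18x^2 + x^3, AVC = 102 - 18x + x^2.
At the minimum of AVC, MC = AVC. MC = 102 - 36x + 3x^2; setting MC = AVC gives 2x^2 - 18x = 0, so x = 9. min AVC = 21.
For P < $21 the firm produces nothing.

$21 per unit, at x = 9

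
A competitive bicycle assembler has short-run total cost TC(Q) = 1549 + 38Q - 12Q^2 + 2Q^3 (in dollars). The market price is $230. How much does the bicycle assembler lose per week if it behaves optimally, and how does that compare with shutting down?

Profit = -$269 at Q = 8

AVC = 38 - 12Q + 2Q^2 has its minimum $20 at Q = 3; price $230 clears that bar, so the firm operates.
MC = 38 - 24Q + 6Q^2. Setting P = MC and taking the root on the rising branch gives Q* = 8.
TR = 230·8 = 1840. TC = 1549 + 560 = 2109. Profit = 1840 − 2109 = -$269.
Shutting down would mean losing the fixed cost of $1549, so operating at a loss of $269 is better by $1280.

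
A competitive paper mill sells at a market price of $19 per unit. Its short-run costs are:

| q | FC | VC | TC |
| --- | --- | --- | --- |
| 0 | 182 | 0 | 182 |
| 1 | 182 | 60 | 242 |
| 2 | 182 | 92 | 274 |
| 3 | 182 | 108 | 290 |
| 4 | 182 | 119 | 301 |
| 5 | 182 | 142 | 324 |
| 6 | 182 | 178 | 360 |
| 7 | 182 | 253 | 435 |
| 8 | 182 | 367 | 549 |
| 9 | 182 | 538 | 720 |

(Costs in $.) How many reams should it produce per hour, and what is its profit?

q = 0 (shut down); profit = -$182

Profit at each row (π = 19q − TC): q=0: -182; q=1: -223; q=2: -236; q=3: -233; q=4: -225; q=5: -229; q=6: -246; q=7: -302; q=8: -397; q=9: -549.
Profit is highest at q = 0. Equivalently, the lowest AVC in the table is 142/5 ≈ $28.40 at q = 5, and P = $19 falls below it — price never covers variable cost, so the firm shuts down and loses only its fixed cost.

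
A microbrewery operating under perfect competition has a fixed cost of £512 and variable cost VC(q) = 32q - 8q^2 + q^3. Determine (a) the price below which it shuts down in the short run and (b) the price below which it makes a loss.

Shutdown price = £16; break-even price = £96

Shutdown price = min AVC. AVC = 32 - 8q + q^2, with vertex at q = 4 and minimum £16.
ATC = 512/q + 32 - 8q + q^2. Setting dATC/dq = −512/q^2 − 8 + 2q = 0 gives q = 8 (since 2·8^3 − 8·8^2 = 512).
min ATC = 512/8 + 32 − 8·8 + 8^2 = £96. That is the break-even price.
For £16 ≤ P < £96 the firm produces at a loss; below £16 it shuts down.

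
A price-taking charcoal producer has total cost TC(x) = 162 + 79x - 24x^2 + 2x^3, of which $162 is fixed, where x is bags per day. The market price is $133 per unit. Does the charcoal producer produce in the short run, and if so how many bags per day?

Strip out fixed cost: VC = 79x - 24x^2 + 2x^3. Then AVC = 79 - 24x + 2x^2 and MC = 79 - 48x + 6x^2.
AVC hits its minimum where MC = AVC, at x = 6, giving min AVC = 79 - 24·6 + 2·6^2 = $7.
P = $133 exceeds min AVC = $7, so the firm stays open.
Solving P = MC: -54 - 48x + 6x^2 = 0 ⇒ x = -1 or 9. On the upward-sloping branch, x* = 9.
Check: AVC at x = 9 is $25 ≤ P, so revenue covers variable cost.
Profit = P·x − TC = 133·9 − 387 = $810.

Produce at x = 9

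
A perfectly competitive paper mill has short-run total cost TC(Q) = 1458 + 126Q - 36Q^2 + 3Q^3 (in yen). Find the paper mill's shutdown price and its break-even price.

Shutdown price = ¥18; break-even price = ¥207

Shutdown price = min AVC. AVC = 126 - 36Q + 3Q^2, with vertex at Q = 6 and minimum ¥18.
ATC = 1458/Q + 126 - 36Q + 3Q^2. Setting dATC/dQ = −1458/Q^2 − 36 + 6Q = 0 gives Q = 9 (since 6·9^3 − 36·9^2 = 1458).
min ATC = 1458/9 + 126 − 36·9 + 3·9^2 = ¥207. That is the break-even price.
Between these two prices the firm operates at a loss; above ¥207 it earns a profit.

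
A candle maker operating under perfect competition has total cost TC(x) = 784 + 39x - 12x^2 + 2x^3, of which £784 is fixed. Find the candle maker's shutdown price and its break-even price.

Shutdown price = £21; break-even price = £165

AVC = 39 - 12x + 2x^2; minimized at x = 3, giving min AVC = £21. That is the shutdown price.
ATC = 784/x + 39 - 12x + 2x^2. Setting dATC/dx = −784/x^2 − 12 + 4x = 0 gives x = 7 (since 4·7^3 − 12·7^2 = 784).
min ATC = 784/7 + 39 − 12·7 + 2·7^2 = £165. That is the break-even price.
Between these two prices the firm operates at a loss; above £165 it earns a profit.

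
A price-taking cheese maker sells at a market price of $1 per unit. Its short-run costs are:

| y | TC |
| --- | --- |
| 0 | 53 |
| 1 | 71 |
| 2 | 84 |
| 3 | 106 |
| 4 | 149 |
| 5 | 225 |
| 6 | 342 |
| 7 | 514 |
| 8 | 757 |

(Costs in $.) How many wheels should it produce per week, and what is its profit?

y = 0 (shut down); profit = -$53

Tabulate TR − TC: y=0: -53; y=1: -70; y=2: -82; y=3: -103; y=4: -145; y=5: -220; y=6: -336; y=7: -507; y=8: -749.
Profit is highest at y = 0. Equivalently, the lowest AVC in the table is 31/2 ≈ $15.50 at y = 2, and P = $1 falls below it — price never covers variable cost, so the firm shuts down and loses only its fixed cost.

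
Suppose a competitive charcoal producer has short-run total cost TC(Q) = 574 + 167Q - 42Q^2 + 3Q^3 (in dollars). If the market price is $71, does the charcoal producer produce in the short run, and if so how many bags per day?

Produce at Q = 8

From TC, MC = TC'(Q) = 167 - 84Q + 9Q^2 and AVC = VC/Q = 167 - 42Q + 3Q^2.
AVC hits its minimum where MC = AVC, at Q = 7, giving min AVC = 167 - 42·7 + 3·7^2 = $20.
Because $71 ≥ $20, revenue can cover variable cost; the firm operates.
P = MC gives 96 - 84Q + 9Q^2 = 0, with roots 4/3 and 8. Take the larger (rising MC): Q* = 8.
Check: AVC at Q = 8 is $23 ≤ P, so revenue covers variable cost.
Profit = P·Q − TC = 71·8 − 758 = -$190, a loss, but smaller than the $574 fixed cost the firm would lose by shutting down.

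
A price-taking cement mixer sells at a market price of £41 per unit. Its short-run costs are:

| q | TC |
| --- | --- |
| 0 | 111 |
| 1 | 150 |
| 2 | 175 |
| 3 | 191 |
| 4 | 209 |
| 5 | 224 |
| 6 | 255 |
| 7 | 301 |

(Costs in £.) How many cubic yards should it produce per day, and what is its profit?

Profit at each row (π = 41q − TC): q=0: -111; q=1: -109; q=2: -93; q=3: -68; q=4: -45; q=5: -19; q=6: -9; q=7: -14.
Profit is maximized at q = 6. AVC there is 144/6 = £24 ≤ P, so producing beats shutting down (which would give -£111).

q = 6; profit = -£9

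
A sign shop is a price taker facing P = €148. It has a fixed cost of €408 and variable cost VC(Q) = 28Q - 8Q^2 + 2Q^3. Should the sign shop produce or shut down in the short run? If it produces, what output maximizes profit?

Produce at Q = 6

Variable cost is VC = 28Q - 8Q^2 + 2Q^3, so AVC = VC/Q = 28 - 8Q + 2Q^2 and MC = dTC/dQ = 28 - 16Q + 6Q^2.
AVC is minimized where dAVC/dQ = -8 + 4Q = 0, at Q = 2; min AVC = 28 - 8·2 + 2·2^2 = €20.
Because €148 ≥ €20, revenue can cover variable cost; the firm operates.
Solving P = MC: -120 - 16Q + 6Q^2 = 0 ⇒ Q = -10/3 or 6. On the upward-sloping branch, Q* = 6.
Check: AVC at Q = 6 is €52 ≤ P, so revenue covers variable cost.
Profit = P·Q − TC = 148·6 − 720 = €168.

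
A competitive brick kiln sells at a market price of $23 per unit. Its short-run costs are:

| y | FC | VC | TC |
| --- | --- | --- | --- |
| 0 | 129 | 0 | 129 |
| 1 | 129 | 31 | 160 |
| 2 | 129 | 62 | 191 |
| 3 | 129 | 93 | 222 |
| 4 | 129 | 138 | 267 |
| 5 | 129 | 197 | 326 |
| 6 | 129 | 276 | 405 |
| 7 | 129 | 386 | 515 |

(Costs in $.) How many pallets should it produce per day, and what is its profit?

y = 0 (shut down); profit = -$129

Tabulate TR − TC: y=0: -129; y=1: -137; y=2: -145; y=3: -153; y=4: -175; y=5: -211; y=6: -267; y=7: -354.
Profit is highest at y = 0. Equivalently, the lowest AVC in the table is 31/1 ≈ $31 at y = 1, and P = $23 falls below it — price never covers variable cost, so the firm shuts down and loses only its fixed cost.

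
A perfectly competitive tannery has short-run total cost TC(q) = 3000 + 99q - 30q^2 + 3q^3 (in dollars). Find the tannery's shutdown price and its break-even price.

Shutdown price = min AVC. AVC = 99 - 30q + 3q^2, with vertex at q = 5 and minimum $24.
ATC = 3000/q + 99 - 30q + 3q^2. Setting dATC/dq = −3000/q^2 − 30 + 6q = 0 gives q = 10 (since 6·10^3 − 30·10^2 = 3000).
min ATC = 3000/10 + 99 − 30·10 + 3·10^2 = $399. That is the break-even price.
For $24 ≤ P < $399 the firm produces at a loss; below $24 it shuts down.

Shutdown price = $24; break-even price = $399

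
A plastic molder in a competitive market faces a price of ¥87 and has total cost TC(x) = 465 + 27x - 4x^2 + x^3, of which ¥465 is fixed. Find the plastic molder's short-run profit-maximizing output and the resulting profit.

Profit = -¥177 at x = 6

AVC = 27 - 4x + x^2 has its minimum ¥23 at x = 2; price ¥87 clears that bar, so the firm operates.
MC = 27 - 8x + 3x^2. Setting P = MC and taking the root on the rising branch gives x* = 6.
TR = 87·6 = 522. TC = 465 + 234 = 699. Profit = 522 − 699 = -¥177.
Shutting down would mean losing the fixed cost of ¥465, so operating at a loss of ¥177 is better by ¥288.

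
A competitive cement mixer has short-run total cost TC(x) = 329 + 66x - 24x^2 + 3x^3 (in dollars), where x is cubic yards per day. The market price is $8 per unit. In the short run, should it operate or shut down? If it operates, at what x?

Strip out fixed cost: VC = 66x - 24x^2 + 3x^3. Then AVC = 66 - 24x + 3x^2 and MC = 66 - 48x + 9x^2.
AVC hits its minimum where MC = AVC, at x = 4, giving min AVC = 66 - 24·4 + 3·4^2 = $18.
P = $8 lies below min AVC = $18; no output level covers variable cost.
The firm minimizes its loss by shutting down and losing only its fixed cost of $329.

Shut down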